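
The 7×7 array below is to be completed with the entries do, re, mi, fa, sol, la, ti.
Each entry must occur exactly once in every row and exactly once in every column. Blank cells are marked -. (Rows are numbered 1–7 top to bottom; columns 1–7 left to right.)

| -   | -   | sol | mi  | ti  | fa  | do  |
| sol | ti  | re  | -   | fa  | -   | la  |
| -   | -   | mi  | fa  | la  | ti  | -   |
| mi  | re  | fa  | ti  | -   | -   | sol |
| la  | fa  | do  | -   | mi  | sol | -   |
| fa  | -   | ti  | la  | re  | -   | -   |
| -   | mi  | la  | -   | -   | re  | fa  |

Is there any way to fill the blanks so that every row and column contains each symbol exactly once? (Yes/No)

No

Row 1, column 1: row 1 has {do, mi, fa, sol, ti} and column 1 has {mi, fa, sol, la}, so it must be re.
Row 1, column 2: row 1 has {do, re, mi, fa, sol, ti} and column 2 has {re, mi, fa, ti}, so it must be la.
Row 2, column 4: row 2 has {re, fa, sol, la, ti} and column 4 has {mi, fa, la, ti}, so it must be do.
Row 2, column 6: row 2 has {do, re, fa, sol, la, ti} and column 6 has {re, fa, sol, ti}, so it must be mi.
Row 3, column 1: row 3 has {mi, fa, la, ti} and column 1 has {re, mi, fa, sol, la}, so it must be do.
Row 3, column 2: row 3 has {do, mi, fa, la, ti} and column 2 has {re, mi, fa, la, ti}, so it must be sol.
Row 3, column 7: row 3 has {do, mi, fa, sol, la, ti} and column 7 has {do, fa, sol, la}, so it must be re.
Row 4, column 5: row 4 has {re, mi, fa, sol, ti} and column 5 has {re, mi, fa, la, ti}, so it must be do.
Row 4, column 6: row 4 has {do, re, mi, fa, sol, ti} and column 6 has {re, mi, fa, sol, ti}, so it must be la.
Row 5, column 4: row 5 has {do, mi, fa, sol, la} and column 4 has {do, mi, fa, la, ti}, so it must be re.
Row 5, column 7: row 5 has {do, re, mi, fa, sol, la} and column 7 has {do, re, fa, sol, la}, so it must be ti.
Row 6, column 2: row 6 has {re, fa, la, ti} and column 2 has {re, mi, fa, sol, la, ti}, so it must be do.
Now row 6, column 6: row 6 together with column 6 already contain {do, re, mi, fa, sol, la, ti} — every symbol — so nothing can go there. The grid has no valid completion.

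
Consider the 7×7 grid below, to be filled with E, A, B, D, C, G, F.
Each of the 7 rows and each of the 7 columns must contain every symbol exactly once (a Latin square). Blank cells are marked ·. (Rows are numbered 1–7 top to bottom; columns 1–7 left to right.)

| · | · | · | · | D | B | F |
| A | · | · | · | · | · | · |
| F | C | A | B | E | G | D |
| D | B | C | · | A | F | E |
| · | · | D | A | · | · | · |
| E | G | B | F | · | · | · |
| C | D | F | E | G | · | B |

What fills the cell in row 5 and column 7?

Row 1, column 1: row 1 has {B, D, F} and column 1 has {E, A, D, C, F}, leaving only G.
Row 1, column 3: row 1 has {B, D, G, F} and column 3 has {A, B, D, C, F}, leaving only E.
Row 1, column 2: row 1 has {E, B, D, G, F} and column 2 has {B, D, C, G}, leaving only A.
Row 1, column 4: row 1 has {E, A, B, D, G, F} and column 4 has {E, A, B, F}, leaving only C.
Row 2, column 3: row 2 has {A} and column 3 has {E, A, B, D, C, F}, leaving only G.
Row 2, column 4: row 2 has {A, G} and column 4 has {E, A, B, C, F}, leaving only D.
Row 2, column 7: row 2 has {A, D, G} and column 7 has {E, B, D, F}, leaving only C.
Row 5 already has {A, D} and column 7 already has {E, B, D, C, F}, so row 5, column 7 must be G.

G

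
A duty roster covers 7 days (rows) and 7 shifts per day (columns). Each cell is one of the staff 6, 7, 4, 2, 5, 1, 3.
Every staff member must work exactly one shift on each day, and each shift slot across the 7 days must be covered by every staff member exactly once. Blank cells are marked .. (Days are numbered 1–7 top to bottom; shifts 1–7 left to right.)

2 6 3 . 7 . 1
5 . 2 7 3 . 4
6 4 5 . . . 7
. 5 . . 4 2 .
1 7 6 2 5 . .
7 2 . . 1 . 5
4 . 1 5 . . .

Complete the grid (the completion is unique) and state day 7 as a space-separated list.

Day 7, shift 2: day 7 has {4, 5, 1} and shift 2 has {6, 7, 4, 2, 5}, leaving only 3.
Day 1, shift 4: day 1 has {6, 7, 2, 1, 3} and shift 4 has {7, 2, 5}, leaving only 4.
Day 1, shift 6: day 1 has {6, 7, 4, 2, 1, 3} and shift 6 has {2}, leaving only 5.
Day 2, shift 2: day 2 has {7, 4, 2, 5, 3} and shift 2 has {6, 7, 4, 2, 5, 3}, leaving only 1.
Day 2, shift 6: day 2 has {7, 4, 2, 5, 1, 3} and shift 6 has {2, 5}, leaving only 6.
Day 7, shift 6: day 7 has {4, 5, 1, 3} and shift 6 has {6, 2, 5}, leaving only 7.
Day 3, shift 5: day 3 has {6, 7, 4, 5} and shift 5 has {7, 4, 5, 1, 3}, leaving only 2.
Day 7, shift 5: day 7 has {7, 4, 5, 1, 3} and shift 5 has {7, 4, 2, 5, 1, 3}, leaving only 6.
Day 7, shift 7: day 7 has {6, 7, 4, 5, 1, 3} and shift 7 has {7, 4, 5, 1}, leaving only 2.
So day 7 reads: 4 3 1 5 6 7 2.

4 3 1 5 6 7 2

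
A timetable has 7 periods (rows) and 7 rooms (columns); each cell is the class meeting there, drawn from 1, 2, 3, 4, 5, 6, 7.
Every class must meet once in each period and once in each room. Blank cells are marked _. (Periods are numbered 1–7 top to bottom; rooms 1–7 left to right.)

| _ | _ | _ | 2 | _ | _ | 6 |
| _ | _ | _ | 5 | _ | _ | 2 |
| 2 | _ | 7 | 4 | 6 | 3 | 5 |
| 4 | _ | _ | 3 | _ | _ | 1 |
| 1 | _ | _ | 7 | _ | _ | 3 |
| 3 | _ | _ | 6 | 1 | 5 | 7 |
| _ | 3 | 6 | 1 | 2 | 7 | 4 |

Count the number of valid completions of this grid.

Period 1, room 1: eliminating its period and room leaves {5, 7}.
Period 1, room 2: eliminating its period and room leaves {1, 4, 5, 7}.
Period 1, room 3: eliminating its period and room leaves {1, 3, 4, 5}.
Period 1, room 5: eliminating its period and room leaves {3, 4, 5, 7}.
Period 1, room 6: eliminating its period and room leaves {1, 4}.
Period 2, room 1: eliminating its period and room leaves {6, 7}.
Period 2, room 2: eliminating its period and room leaves {1, 4, 6, 7}.
Period 2, room 3: eliminating its period and room leaves {1, 3, 4}.
Period 2, room 5: eliminating its period and room leaves {3, 4, 7}.
Period 2, room 6: eliminating its period and room leaves {1, 4, 6}.
Period 3, room 2: eliminating its period and room leaves {1}.
Period 4, room 2: eliminating its period and room leaves {2, 5, 6, 7}.
Period 4, room 3: eliminating its period and room leaves {2, 5}.
Period 4, room 5: eliminating its period and room leaves {5, 7}.
Period 4, room 6: eliminating its period and room leaves {2, 6}.
Period 5, room 2: eliminating its period and room leaves {2, 4, 5, 6}.
Period 5, room 3: eliminating its period and room leaves {2, 4, 5}.
Period 5, room 5: eliminating its period and room leaves {4, 5}.
Period 5, room 6: eliminating its period and room leaves {2, 4, 6}.
Period 6, room 2: eliminating its period and room leaves {2, 4}.
Period 6, room 3: eliminating its period and room leaves {2, 4}.
Period 7, room 1: eliminating its period and room leaves {5}.
Enumerating the assignments across these blanks that avoid any period or room repeat gives 9 completions.

9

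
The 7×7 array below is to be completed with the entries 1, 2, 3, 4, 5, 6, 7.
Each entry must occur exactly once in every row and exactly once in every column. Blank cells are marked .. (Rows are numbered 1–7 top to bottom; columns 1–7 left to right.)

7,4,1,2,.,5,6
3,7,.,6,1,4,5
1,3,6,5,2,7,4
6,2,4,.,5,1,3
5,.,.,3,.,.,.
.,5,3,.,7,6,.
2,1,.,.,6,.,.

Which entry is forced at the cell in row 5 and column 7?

1

Row 1, column 5: row 1 has {1, 2, 4, 5, 6, 7} and column 5 has {1, 2, 5, 6, 7}, leaving only 3.
Row 2, column 3: row 2 has {1, 3, 4, 5, 6, 7} and column 3 has {1, 3, 4, 6}, leaving only 2.
Row 4, column 4: row 4 has {1, 2, 3, 4, 5, 6} and column 4 has {2, 3, 5, 6}, leaving only 7.
Row 5, column 2: row 5 has {3, 5} and column 2 has {1, 2, 3, 4, 5, 7}, leaving only 6.
Row 5, column 3: row 5 has {3, 5, 6} and column 3 has {1, 2, 3, 4, 6}, leaving only 7.
Row 5, column 5: row 5 has {3, 5, 6, 7} and column 5 has {1, 2, 3, 5, 6, 7}, leaving only 4.
Row 5, column 6: row 5 has {3, 4, 5, 6, 7} and column 6 has {1, 4, 5, 6, 7}, leaving only 2.
Row 5 already has {2, 3, 4, 5, 6, 7} and column 7 already has {3, 4, 5, 6}, so row 5, column 7 must be 1.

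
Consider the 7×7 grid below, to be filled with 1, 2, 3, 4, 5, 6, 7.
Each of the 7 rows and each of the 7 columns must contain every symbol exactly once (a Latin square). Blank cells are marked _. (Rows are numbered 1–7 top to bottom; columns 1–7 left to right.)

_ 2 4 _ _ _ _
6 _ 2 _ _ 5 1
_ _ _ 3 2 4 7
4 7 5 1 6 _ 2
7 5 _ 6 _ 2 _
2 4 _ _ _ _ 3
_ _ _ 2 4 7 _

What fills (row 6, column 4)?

Row 2, column 2: row 2 has {1, 2, 5, 6} and column 2 has {2, 4, 5, 7}, leaving only 3.
Row 2, column 5: row 2 has {1, 2, 3, 5, 6} and column 5 has {2, 4, 6}, leaving only 7.
Row 2, column 4: row 2 has {1, 2, 3, 5, 6, 7} and column 4 has {1, 2, 3, 6}, leaving only 4.
Row 4, column 6: row 4 has {1, 2, 4, 5, 6, 7} and column 6 has {2, 4, 5, 7}, leaving only 3.
Row 5, column 7: row 5 has {2, 5, 6, 7} and column 7 has {1, 2, 3, 7}, leaving only 4.
Row 6, column 4 is narrowed to {5, 7}.
If it were 7, then row 1, column 5 would be left with no valid symbol.
So row 6, column 4 must be 5.

5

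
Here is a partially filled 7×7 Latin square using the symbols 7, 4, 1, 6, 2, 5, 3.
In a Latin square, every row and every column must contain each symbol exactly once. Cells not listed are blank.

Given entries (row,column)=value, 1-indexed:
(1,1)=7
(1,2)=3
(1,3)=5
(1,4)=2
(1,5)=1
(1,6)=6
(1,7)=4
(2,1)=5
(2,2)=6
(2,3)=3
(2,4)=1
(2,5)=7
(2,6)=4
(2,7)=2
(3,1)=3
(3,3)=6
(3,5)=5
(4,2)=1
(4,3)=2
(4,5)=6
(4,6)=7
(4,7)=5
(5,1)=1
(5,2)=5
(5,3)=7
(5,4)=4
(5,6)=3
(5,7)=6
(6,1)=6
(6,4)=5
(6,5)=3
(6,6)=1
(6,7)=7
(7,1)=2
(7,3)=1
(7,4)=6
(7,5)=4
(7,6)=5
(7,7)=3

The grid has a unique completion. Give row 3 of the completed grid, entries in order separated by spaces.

Row 3, column 4: row 3 has {6, 5, 3} and column 4 has {4, 1, 6, 2, 5}, leaving only 7.
Row 3, column 6: row 3 has {7, 6, 5, 3} and column 6 has {7, 4, 1, 6, 5, 3}, leaving only 2.
Row 3, column 2: row 3 has {7, 6, 2, 5, 3} and column 2 has {1, 6, 5, 3}, leaving only 4.
Row 3, column 7: row 3 has {7, 4, 6, 2, 5, 3} and column 7 has {7, 4, 6, 2, 5, 3}, leaving only 1.
So row 3 reads: 3 4 6 7 5 2 1.

3 4 6 7 5 2 1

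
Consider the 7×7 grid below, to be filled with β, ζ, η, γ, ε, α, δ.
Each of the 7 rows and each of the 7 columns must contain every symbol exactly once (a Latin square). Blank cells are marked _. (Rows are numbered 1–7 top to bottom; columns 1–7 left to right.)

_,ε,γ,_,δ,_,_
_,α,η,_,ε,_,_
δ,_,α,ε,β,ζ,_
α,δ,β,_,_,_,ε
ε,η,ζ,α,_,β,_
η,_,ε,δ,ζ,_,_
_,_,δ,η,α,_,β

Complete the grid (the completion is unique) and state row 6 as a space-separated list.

Row 3, column 2: row 3 has {β, ζ, ε, α, δ} and column 2 has {η, ε, α, δ}, leaving only γ.
Row 6, column 2: row 6 has {ζ, η, ε, δ} and column 2 has {η, γ, ε, α, δ}, leaving only β.
Row 3, column 7: row 3 has {β, ζ, γ, ε, α, δ} and column 7 has {β, ε}, leaving only η.
Row 5, column 5: row 5 has {β, ζ, η, ε, α} and column 5 has {β, ζ, ε, α, δ}, leaving only γ.
Row 4, column 5: row 4 has {β, ε, α, δ} and column 5 has {β, ζ, γ, ε, α, δ}, leaving only η.
Row 4, column 6: row 4 has {β, η, ε, α, δ} and column 6 has {β, ζ}, leaving only γ.
Row 6, column 6: row 6 has {β, ζ, η, ε, δ} and column 6 has {β, ζ, γ}, leaving only α.
Row 6, column 7: row 6 has {β, ζ, η, ε, α, δ} and column 7 has {β, η, ε}, leaving only γ.
So row 6 reads: η β ε δ ζ α γ.

η β ε δ ζ α γ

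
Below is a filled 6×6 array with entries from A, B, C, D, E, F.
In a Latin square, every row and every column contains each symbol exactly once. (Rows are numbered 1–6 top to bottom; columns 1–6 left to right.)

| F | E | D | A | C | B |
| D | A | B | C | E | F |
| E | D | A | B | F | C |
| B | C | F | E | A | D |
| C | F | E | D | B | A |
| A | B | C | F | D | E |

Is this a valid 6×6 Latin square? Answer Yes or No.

Yes

Each row is a permutation of the 6 symbols, and so is each column.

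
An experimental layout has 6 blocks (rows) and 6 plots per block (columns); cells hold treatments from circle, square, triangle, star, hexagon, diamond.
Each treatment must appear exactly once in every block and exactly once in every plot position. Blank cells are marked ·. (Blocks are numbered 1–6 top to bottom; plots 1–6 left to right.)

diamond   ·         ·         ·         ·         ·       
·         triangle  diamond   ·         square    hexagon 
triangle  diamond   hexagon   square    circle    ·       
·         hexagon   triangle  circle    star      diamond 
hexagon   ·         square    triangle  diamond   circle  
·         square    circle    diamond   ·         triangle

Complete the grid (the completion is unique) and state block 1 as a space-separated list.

diamond circle star hexagon triangle square

Block 1, plot 3: block 1 has {diamond} and plot 3 has {circle, square, triangle, hexagon, diamond}, leaving only star.
Block 1, plot 2: block 1 has {star, diamond} and plot 2 has {square, triangle, hexagon, diamond}, leaving only circle.
Block 1, plot 4: block 1 has {circle, star, diamond} and plot 4 has {circle, square, triangle, diamond}, leaving only hexagon.
Block 1, plot 5: block 1 has {circle, star, hexagon, diamond} and plot 5 has {circle, square, star, diamond}, leaving only triangle.
Block 1, plot 6: block 1 has {circle, triangle, star, hexagon, diamond} and plot 6 has {circle, triangle, hexagon, diamond}, leaving only square.
So block 1 reads: diamond circle star hexagon triangle square.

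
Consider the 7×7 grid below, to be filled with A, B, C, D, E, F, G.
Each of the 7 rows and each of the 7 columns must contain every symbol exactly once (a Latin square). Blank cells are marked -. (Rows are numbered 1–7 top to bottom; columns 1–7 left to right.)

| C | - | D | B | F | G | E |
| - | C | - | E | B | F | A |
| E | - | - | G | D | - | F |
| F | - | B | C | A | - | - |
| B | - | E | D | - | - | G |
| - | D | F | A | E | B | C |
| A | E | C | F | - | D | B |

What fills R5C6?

A

Row 1, column 2: row 1 has {B, C, D, E, F, G} and column 2 has {C, D, E}, leaving only A.
Row 2, column 3: row 2 has {A, B, C, E, F} and column 3 has {B, C, D, E, F}, leaving only G.
Row 2, column 1: row 2 has {A, B, C, E, F, G} and column 1 has {A, B, C, E, F}, leaving only D.
Row 3, column 2: row 3 has {D, E, F, G} and column 2 has {A, C, D, E}, leaving only B.
Row 3, column 3: row 3 has {B, D, E, F, G} and column 3 has {B, C, D, E, F, G}, leaving only A.
Row 3, column 6: row 3 has {A, B, D, E, F, G} and column 6 has {B, D, F, G}, leaving only C.
Row 5 already has {B, D, E, G} and column 6 already has {B, C, D, F, G}, so row 5, column 6 must be A.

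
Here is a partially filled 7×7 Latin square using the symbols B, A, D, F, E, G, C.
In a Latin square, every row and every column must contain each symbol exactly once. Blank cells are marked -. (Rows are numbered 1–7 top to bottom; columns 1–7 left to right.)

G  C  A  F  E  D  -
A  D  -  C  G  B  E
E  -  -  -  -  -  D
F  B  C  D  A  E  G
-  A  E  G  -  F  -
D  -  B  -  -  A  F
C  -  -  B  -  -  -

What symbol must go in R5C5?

Row 1, column 7: row 1 has {A, D, F, E, G, C} and column 7 has {D, F, E, G}, leaving only B.
Row 2, column 3: row 2 has {B, A, D, E, G, C} and column 3 has {B, A, E, C}, leaving only F.
Row 3, column 3: row 3 has {D, E} and column 3 has {B, A, F, E, C}, leaving only G.
Row 3, column 2: row 3 has {D, E, G} and column 2 has {B, A, D, C}, leaving only F.
Row 3, column 4: row 3 has {D, F, E, G} and column 4 has {B, D, F, G, C}, leaving only A.
Row 3, column 6: row 3 has {A, D, F, E, G} and column 6 has {B, A, D, F, E}, leaving only C.
Row 3, column 5: row 3 has {A, D, F, E, G, C} and column 5 has {A, E, G}, leaving only B.
Row 5, column 1: row 5 has {A, F, E, G} and column 1 has {A, D, F, E, G, C}, leaving only B.
Row 5, column 7: row 5 has {B, A, F, E, G} and column 7 has {B, D, F, E, G}, leaving only C.
Row 5 already has {B, A, F, E, G, C} and column 5 already has {B, A, E, G}, so row 5, column 5 must be D.

D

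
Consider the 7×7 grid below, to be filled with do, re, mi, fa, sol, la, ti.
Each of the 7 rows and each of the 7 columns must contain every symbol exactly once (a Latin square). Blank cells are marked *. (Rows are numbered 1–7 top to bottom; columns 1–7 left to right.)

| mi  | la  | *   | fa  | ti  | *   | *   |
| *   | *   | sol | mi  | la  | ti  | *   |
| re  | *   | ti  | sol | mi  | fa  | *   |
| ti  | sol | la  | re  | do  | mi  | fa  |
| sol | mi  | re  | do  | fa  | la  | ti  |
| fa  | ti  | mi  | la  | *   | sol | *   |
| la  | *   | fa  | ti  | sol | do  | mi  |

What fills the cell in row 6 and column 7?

do

Row 1, column 3: row 1 has {mi, fa, la, ti} and column 3 has {re, mi, fa, sol, la, ti}, leaving only do.
Row 1, column 6: row 1 has {do, mi, fa, la, ti} and column 6 has {do, mi, fa, sol, la, ti}, leaving only re.
Row 1, column 7: row 1 has {do, re, mi, fa, la, ti} and column 7 has {mi, fa, ti}, leaving only sol.
Row 2, column 1: row 2 has {mi, sol, la, ti} and column 1 has {re, mi, fa, sol, la, ti}, leaving only do.
Row 2, column 7: row 2 has {do, mi, sol, la, ti} and column 7 has {mi, fa, sol, ti}, leaving only re.
Row 6 already has {mi, fa, sol, la, ti} and column 7 already has {re, mi, fa, sol, ti}, so row 6, column 7 must be do.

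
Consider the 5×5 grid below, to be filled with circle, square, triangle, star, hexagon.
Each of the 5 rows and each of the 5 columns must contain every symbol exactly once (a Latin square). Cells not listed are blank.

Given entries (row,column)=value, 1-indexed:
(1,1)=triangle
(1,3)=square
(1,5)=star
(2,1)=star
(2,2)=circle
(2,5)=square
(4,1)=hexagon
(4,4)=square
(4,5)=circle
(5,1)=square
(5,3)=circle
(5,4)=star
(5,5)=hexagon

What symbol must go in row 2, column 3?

hexagon

Row 1, column 2: row 1 has {square, triangle, star} and column 2 has {circle}, leaving only hexagon.
Row 1, column 4: row 1 has {square, triangle, star, hexagon} and column 4 has {square, star}, leaving only circle.
Row 3, column 1: row 3 has {} and column 1 has {square, triangle, star, hexagon}, leaving only circle.
Row 3, column 5: row 3 has {circle} and column 5 has {circle, square, star, hexagon}, leaving only triangle.
Row 3, column 4: row 3 has {circle, triangle} and column 4 has {circle, square, star}, leaving only hexagon.
Row 2, column 4: row 2 has {circle, square, star} and column 4 has {circle, square, star, hexagon}, leaving only triangle.
Row 2 already has {circle, square, triangle, star} and column 3 already has {circle, square}, so row 2, column 3 must be hexagon.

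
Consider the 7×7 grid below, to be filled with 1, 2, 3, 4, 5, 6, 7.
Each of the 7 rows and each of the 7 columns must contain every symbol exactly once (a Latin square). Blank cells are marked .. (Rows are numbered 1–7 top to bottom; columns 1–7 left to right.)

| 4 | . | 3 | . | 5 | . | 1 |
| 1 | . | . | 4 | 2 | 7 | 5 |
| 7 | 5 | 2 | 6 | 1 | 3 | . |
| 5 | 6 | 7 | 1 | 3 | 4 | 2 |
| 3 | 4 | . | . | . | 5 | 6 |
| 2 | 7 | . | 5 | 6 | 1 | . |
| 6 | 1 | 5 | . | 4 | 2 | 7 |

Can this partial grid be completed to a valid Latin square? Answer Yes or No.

Yes

No row or column among the givens repeats a symbol, and propagating forced cells runs into no contradiction.
One valid completion exists (for instance, 4 2 3 7 5 6 1 / 1 3 6 4 2 7 5 / 7 5 2 6 1 3 4 / 5 6 7 1 3 4 2 / 3 4 1 2 7 5 6 / 2 7 4 5 6 1 3 / 6 1 5 3 4 2 7).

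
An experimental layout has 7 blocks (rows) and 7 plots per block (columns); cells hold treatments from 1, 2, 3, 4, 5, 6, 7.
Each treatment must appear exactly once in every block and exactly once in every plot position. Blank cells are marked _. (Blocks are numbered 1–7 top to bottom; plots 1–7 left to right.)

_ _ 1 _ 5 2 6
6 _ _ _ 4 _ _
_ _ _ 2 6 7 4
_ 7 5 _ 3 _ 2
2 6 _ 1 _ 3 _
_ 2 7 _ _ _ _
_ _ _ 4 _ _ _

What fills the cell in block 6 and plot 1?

4

Block 3, plot 3: block 3 has {2, 4, 6, 7} and plot 3 has {1, 5, 7}, leaving only 3.
Block 2, plot 3: block 2 has {4, 6} and plot 3 has {1, 3, 5, 7}, leaving only 2.
Block 4, plot 4: block 4 has {2, 3, 5, 7} and plot 4 has {1, 2, 4}, leaving only 6.
Block 5, plot 3: block 5 has {1, 2, 3, 6} and plot 3 has {1, 2, 3, 5, 7}, leaving only 4.
Block 5, plot 5: block 5 has {1, 2, 3, 4, 6} and plot 5 has {3, 4, 5, 6}, leaving only 7.
Block 5, plot 7: block 5 has {1, 2, 3, 4, 6, 7} and plot 7 has {2, 4, 6}, leaving only 5.
Block 6, plot 5: block 6 has {2, 7} and plot 5 has {3, 4, 5, 6, 7}, leaving only 1.
Block 6, plot 7: block 6 has {1, 2, 7} and plot 7 has {2, 4, 5, 6}, leaving only 3.
Block 6, plot 4: block 6 has {1, 2, 3, 7} and plot 4 has {1, 2, 4, 6}, leaving only 5.
Block 6 already has {1, 2, 3, 5, 7} and plot 1 already has {2, 6}, so block 6, plot 1 must be 4.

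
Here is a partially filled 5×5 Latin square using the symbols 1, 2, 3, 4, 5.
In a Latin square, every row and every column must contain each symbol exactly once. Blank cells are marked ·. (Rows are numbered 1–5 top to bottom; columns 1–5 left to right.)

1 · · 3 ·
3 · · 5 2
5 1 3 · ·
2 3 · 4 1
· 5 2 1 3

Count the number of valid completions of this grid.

1

Row 1, column 2: eliminating its row and column leaves {2, 4}.
Row 1, column 3: eliminating its row and column leaves {4, 5}.
Row 1, column 5: eliminating its row and column leaves {4, 5}.
Row 2, column 2: eliminating its row and column leaves {4}.
Row 2, column 3: eliminating its row and column leaves {1, 4}.
Row 3, column 4: eliminating its row and column leaves {2}.
Row 3, column 5: eliminating its row and column leaves {4}.
Row 4, column 3: eliminating its row and column leaves {5}.
Row 5, column 1: eliminating its row and column leaves {4}.
Only one assignment across all blanks avoids any row or column repeat, giving 1 completion.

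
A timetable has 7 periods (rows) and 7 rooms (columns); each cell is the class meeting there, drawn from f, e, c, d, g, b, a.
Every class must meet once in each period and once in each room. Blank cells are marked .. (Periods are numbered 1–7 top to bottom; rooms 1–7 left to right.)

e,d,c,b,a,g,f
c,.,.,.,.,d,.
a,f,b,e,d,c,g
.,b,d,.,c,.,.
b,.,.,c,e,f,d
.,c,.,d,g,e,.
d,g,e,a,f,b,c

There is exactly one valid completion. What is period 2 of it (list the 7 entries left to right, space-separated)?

c e f g b d a

Period 2, room 5: period 2 has {c, d} and room 5 has {f, e, c, d, g, a}, leaving only b.
Period 4, room 6: period 4 has {c, d, b} and room 6 has {f, e, c, d, g, b}, leaving only a.
Period 4, room 7: period 4 has {c, d, b, a} and room 7 has {f, c, d, g}, leaving only e.
Period 2, room 7: period 2 has {c, d, b} and room 7 has {f, e, c, d, g}, leaving only a.
Period 2, room 2: period 2 has {c, d, b, a} and room 2 has {f, c, d, g, b}, leaving only e.
Period 5, room 2: period 5 has {f, e, c, d, b} and room 2 has {f, e, c, d, g, b}, leaving only a.
Period 5, room 3: period 5 has {f, e, c, d, b, a} and room 3 has {e, c, d, b}, leaving only g.
Period 2, room 3: period 2 has {e, c, d, b, a} and room 3 has {e, c, d, g, b}, leaving only f.
Period 2, room 4: period 2 has {f, e, c, d, b, a} and room 4 has {e, c, d, b, a}, leaving only g.
So period 2 reads: c e f g b d a.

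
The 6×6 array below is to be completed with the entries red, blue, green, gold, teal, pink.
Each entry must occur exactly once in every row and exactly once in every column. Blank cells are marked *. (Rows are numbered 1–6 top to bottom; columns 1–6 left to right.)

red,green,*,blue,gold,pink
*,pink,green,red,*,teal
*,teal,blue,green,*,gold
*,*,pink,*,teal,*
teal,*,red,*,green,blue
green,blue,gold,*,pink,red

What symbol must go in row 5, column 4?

pink

Row 1, column 3: row 1 has {red, blue, green, gold, pink} and column 3 has {red, blue, green, gold, pink}, leaving only teal.
Row 2, column 5: row 2 has {red, green, teal, pink} and column 5 has {green, gold, teal, pink}, leaving only blue.
Row 2, column 1: row 2 has {red, blue, green, teal, pink} and column 1 has {red, green, teal}, leaving only gold.
Row 3, column 1: row 3 has {blue, green, gold, teal} and column 1 has {red, green, gold, teal}, leaving only pink.
Row 3, column 5: row 3 has {blue, green, gold, teal, pink} and column 5 has {blue, green, gold, teal, pink}, leaving only red.
Row 4, column 1: row 4 has {teal, pink} and column 1 has {red, green, gold, teal, pink}, leaving only blue.
Row 4, column 4: row 4 has {blue, teal, pink} and column 4 has {red, blue, green}, leaving only gold.
Row 5 already has {red, blue, green, teal} and column 4 already has {red, blue, green, gold}, so row 5, column 4 must be pink.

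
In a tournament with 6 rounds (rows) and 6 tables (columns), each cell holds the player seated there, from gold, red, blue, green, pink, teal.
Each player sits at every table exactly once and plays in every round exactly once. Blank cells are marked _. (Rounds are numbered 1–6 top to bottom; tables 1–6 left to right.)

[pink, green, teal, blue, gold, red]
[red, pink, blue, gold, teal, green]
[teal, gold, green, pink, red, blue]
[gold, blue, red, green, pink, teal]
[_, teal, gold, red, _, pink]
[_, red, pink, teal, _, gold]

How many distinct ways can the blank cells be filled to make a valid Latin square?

2

Round 5, table 1: eliminating its round and table leaves {blue, green}.
Round 5, table 5: eliminating its round and table leaves {blue, green}.
Round 6, table 1: eliminating its round and table leaves {blue, green}.
Round 6, table 5: eliminating its round and table leaves {blue, green}.
Enumerating the assignments across these blanks that avoid any round or table repeat gives 2 completions.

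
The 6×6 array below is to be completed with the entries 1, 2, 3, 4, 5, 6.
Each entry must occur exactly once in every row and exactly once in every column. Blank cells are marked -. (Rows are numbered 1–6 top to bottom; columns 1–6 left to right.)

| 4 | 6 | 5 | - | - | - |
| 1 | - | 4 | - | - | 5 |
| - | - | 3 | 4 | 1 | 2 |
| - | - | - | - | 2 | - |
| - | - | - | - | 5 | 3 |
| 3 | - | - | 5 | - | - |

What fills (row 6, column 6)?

6

Row 1, column 5: row 1 has {4, 5, 6} and column 5 has {1, 2, 5}, leaving only 3.
Row 1, column 6: row 1 has {3, 4, 5, 6} and column 6 has {2, 3, 5}, leaving only 1.
Row 1, column 4: row 1 has {1, 3, 4, 5, 6} and column 4 has {4, 5}, leaving only 2.
Row 2, column 5: row 2 has {1, 4, 5} and column 5 has {1, 2, 3, 5}, leaving only 6.
Row 2, column 4: row 2 has {1, 4, 5, 6} and column 4 has {2, 4, 5}, leaving only 3.
Row 2, column 2: row 2 has {1, 3, 4, 5, 6} and column 2 has {6}, leaving only 2.
Row 3, column 2: row 3 has {1, 2, 3, 4} and column 2 has {2, 6}, leaving only 5.
Row 3, column 1: row 3 has {1, 2, 3, 4, 5} and column 1 has {1, 3, 4}, leaving only 6.
Row 4, column 1: row 4 has {2} and column 1 has {1, 3, 4, 6}, leaving only 5.
Row 5, column 1: row 5 has {3, 5} and column 1 has {1, 3, 4, 5, 6}, leaving only 2.
Row 6, column 5: row 6 has {3, 5} and column 5 has {1, 2, 3, 5, 6}, leaving only 4.
Row 6 already has {3, 4, 5} and column 6 already has {1, 2, 3, 5}, so row 6, column 6 must be 6.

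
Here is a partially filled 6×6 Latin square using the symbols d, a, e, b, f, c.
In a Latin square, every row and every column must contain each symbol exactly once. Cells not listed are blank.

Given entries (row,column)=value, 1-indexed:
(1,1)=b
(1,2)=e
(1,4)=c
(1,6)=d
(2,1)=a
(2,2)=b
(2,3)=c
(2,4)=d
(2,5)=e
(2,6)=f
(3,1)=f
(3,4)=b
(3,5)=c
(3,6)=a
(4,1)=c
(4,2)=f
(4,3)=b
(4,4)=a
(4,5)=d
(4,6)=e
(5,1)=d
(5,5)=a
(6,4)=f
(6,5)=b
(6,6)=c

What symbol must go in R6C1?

e

Row 6 already has {b, f, c} and column 1 already has {d, a, b, f, c}, so row 6, column 1 must be e.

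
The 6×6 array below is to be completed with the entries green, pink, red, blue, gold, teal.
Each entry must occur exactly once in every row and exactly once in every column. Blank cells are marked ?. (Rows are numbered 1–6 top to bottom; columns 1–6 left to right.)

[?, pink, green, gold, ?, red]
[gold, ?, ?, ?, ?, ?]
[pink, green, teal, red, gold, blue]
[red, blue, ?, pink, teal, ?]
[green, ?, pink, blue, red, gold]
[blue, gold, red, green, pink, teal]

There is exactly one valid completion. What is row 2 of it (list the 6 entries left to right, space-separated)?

Row 2, column 3: row 2 has {gold} and column 3 has {green, pink, red, teal}, leaving only blue.
Row 2, column 4: row 2 has {blue, gold} and column 4 has {green, pink, red, blue, gold}, leaving only teal.
Row 2, column 2: row 2 has {blue, gold, teal} and column 2 has {green, pink, blue, gold}, leaving only red.
Row 2, column 5: row 2 has {red, blue, gold, teal} and column 5 has {pink, red, gold, teal}, leaving only green.
Row 2, column 6: row 2 has {green, red, blue, gold, teal} and column 6 has {red, blue, gold, teal}, leaving only pink.
So row 2 reads: gold red blue teal green pink.

gold red blue teal green pink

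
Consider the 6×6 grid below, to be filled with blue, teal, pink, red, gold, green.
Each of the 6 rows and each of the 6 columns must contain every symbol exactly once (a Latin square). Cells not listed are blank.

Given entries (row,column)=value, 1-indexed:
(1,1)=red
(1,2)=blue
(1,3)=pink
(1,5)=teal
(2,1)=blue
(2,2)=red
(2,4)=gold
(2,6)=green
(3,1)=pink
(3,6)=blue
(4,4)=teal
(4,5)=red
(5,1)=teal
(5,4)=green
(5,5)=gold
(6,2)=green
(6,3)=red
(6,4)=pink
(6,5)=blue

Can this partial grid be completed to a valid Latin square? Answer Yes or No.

No

Row 1, column 4: row 1 together with column 4 already contain {blue, teal, pink, red, gold, green} — every symbol — so nothing can go there. The grid has no valid completion.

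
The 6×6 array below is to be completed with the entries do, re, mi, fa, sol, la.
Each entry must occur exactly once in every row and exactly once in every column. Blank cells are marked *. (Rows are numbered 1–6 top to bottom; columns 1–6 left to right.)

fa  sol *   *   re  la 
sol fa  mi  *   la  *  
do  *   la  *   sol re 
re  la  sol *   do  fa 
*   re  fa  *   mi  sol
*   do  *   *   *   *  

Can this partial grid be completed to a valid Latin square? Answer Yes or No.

No

Row 1, column 3: row 1 has {re, fa, sol, la} and column 3 has {mi, fa, sol, la}, so it must be do.
Row 1, column 4: row 1 has {do, re, fa, sol, la} and column 4 has {}, so it must be mi.
Now row 4, column 4: row 4 together with column 4 already contain {do, re, mi, fa, sol, la} — every symbol — so nothing can go there. The grid has no valid completion.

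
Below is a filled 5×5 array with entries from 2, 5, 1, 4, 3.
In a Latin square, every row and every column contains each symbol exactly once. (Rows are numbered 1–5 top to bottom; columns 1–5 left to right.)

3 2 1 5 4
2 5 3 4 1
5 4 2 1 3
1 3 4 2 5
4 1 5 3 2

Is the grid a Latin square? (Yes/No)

Yes

Each row is a permutation of the 5 symbols, and so is each column.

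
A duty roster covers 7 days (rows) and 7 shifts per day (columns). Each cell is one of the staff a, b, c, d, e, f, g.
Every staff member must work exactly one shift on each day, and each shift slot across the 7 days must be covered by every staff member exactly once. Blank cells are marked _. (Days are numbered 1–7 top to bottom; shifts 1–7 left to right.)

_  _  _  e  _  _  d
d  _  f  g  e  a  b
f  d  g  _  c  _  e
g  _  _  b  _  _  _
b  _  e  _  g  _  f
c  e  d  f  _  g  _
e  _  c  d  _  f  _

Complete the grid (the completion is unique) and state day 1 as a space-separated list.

Day 1, shift 1: day 1 has {d, e} and shift 1 has {b, c, d, e, f, g}, leaving only a.
Day 1, shift 3: day 1 has {a, d, e} and shift 3 has {c, d, e, f, g}, leaving only b.
Day 1, shift 5: day 1 has {a, b, d, e} and shift 5 has {c, e, g}, leaving only f.
Day 1, shift 6: day 1 has {a, b, d, e, f} and shift 6 has {a, f, g}, leaving only c.
Day 1, shift 2: day 1 has {a, b, c, d, e, f} and shift 2 has {d, e}, leaving only g.
So day 1 reads: a g b e f c d.

a g b e f c d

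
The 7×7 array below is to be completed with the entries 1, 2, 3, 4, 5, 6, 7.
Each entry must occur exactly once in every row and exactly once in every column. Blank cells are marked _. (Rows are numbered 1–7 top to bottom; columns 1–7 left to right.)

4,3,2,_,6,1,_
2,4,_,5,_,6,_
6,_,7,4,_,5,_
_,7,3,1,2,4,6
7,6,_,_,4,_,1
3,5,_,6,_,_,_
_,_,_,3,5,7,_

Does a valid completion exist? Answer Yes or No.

No row or column among the givens repeats a symbol, and propagating forced cells runs into no contradiction.
One valid completion exists (for instance, 4 3 2 7 6 1 5 / 2 4 1 5 7 6 3 / 6 1 7 4 3 5 2 / 5 7 3 1 2 4 6 / 7 6 5 2 4 3 1 / 3 5 4 6 1 2 7 / 1 2 6 3 5 7 4).

Yes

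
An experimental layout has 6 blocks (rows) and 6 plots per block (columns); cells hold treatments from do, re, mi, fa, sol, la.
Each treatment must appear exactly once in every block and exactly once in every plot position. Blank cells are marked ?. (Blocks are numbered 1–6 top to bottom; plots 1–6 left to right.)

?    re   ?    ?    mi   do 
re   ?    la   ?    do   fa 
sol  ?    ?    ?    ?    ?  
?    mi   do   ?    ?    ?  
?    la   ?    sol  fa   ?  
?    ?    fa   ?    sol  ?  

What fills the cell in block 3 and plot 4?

do

Block 1, plot 3: block 1 has {do, re, mi} and plot 3 has {do, fa, la}, leaving only sol.
Block 2, plot 2: block 2 has {do, re, fa, la} and plot 2 has {re, mi, la}, leaving only sol.
Block 2, plot 4: block 2 has {do, re, fa, sol, la} and plot 4 has {sol}, leaving only mi.
Block 6, plot 2: block 6 has {fa, sol} and plot 2 has {re, mi, sol, la}, leaving only do.
Block 3, plot 2: block 3 has {sol} and plot 2 has {do, re, mi, sol, la}, leaving only fa.
Block 3, plot 4 is narrowed to {do, re, la}.
If it were re, then block 3, plot 6 would be left with no valid symbol.
If it were la, then block 3, plot 6 would be left with no valid symbol.
So block 3, plot 4 must be do.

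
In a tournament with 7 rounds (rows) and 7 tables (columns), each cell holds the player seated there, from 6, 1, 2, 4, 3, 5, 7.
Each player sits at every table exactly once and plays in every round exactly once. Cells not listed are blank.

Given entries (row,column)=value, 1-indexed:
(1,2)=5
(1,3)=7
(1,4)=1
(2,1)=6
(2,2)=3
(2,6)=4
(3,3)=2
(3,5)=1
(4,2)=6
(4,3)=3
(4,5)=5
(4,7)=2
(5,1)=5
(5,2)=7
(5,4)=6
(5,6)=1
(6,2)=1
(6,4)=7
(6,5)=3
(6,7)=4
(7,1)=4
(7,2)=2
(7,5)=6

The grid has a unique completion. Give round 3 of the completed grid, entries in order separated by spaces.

Round 3, table 2: round 3 has {1, 2} and table 2 has {6, 1, 2, 3, 5, 7}, leaving only 4.
Round 4, table 4: round 4 has {6, 2, 3, 5} and table 4 has {6, 1, 7}, leaving only 4.
Round 4, table 6: round 4 has {6, 2, 4, 3, 5} and table 6 has {1, 4}, leaving only 7.
Round 4, table 1: round 4 has {6, 2, 4, 3, 5, 7} and table 1 has {6, 4, 5}, leaving only 1.
Round 5, table 3: round 5 has {6, 1, 5, 7} and table 3 has {2, 3, 7}, leaving only 4.
Round 5, table 5: round 5 has {6, 1, 4, 5, 7} and table 5 has {6, 1, 3, 5}, leaving only 2.
Round 1, table 5: round 1 has {1, 5, 7} and table 5 has {6, 1, 2, 3, 5}, leaving only 4.
Round 2, table 5: round 2 has {6, 4, 3} and table 5 has {6, 1, 2, 4, 3, 5}, leaving only 7.
Round 5, table 7: round 5 has {6, 1, 2, 4, 5, 7} and table 7 has {2, 4}, leaving only 3.
Round 1, table 7: round 1 has {1, 4, 5, 7} and table 7 has {2, 4, 3}, leaving only 6.
Round 6, table 1: round 6 has {1, 4, 3, 7} and table 1 has {6, 1, 4, 5}, leaving only 2.
Round 1, table 1: round 1 has {6, 1, 4, 5, 7} and table 1 has {6, 1, 2, 4, 5}, leaving only 3.
Round 3, table 1: round 3 has {1, 2, 4} and table 1 has {6, 1, 2, 4, 3, 5}, leaving only 7.
Round 3, table 7: round 3 has {1, 2, 4, 7} and table 7 has {6, 2, 4, 3}, leaving only 5.
Round 3, table 4: round 3 has {1, 2, 4, 5, 7} and table 4 has {6, 1, 4, 7}, leaving only 3.
Round 3, table 6: round 3 has {1, 2, 4, 3, 5, 7} and table 6 has {1, 4, 7}, leaving only 6.
So round 3 reads: 7 4 2 3 1 6 5.

7 4 2 3 1 6 5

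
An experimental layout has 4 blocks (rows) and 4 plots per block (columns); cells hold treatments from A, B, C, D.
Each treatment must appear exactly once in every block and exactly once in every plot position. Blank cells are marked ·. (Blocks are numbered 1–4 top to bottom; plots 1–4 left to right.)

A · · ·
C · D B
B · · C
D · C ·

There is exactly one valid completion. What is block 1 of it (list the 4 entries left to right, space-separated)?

Block 1, plot 3: block 1 has {A} and plot 3 has {C, D}, leaving only B.
Block 1, plot 4: block 1 has {A, B} and plot 4 has {B, C}, leaving only D.
Block 1, plot 2: block 1 has {A, B, D} and plot 2 has {}, leaving only C.
So block 1 reads: A C B D.

A C B D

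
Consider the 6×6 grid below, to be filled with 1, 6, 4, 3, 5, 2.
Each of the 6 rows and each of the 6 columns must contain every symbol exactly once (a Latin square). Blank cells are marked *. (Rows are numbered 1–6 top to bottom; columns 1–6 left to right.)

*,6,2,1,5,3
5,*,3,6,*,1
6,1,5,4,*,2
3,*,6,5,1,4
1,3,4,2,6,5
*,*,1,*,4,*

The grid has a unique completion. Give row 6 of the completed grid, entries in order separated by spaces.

2 5 1 3 4 6

Row 6, column 1: row 6 has {1, 4} and column 1 has {1, 6, 3, 5}, leaving only 2.
Row 6, column 2: row 6 has {1, 4, 2} and column 2 has {1, 6, 3}, leaving only 5.
Row 6, column 4: row 6 has {1, 4, 5, 2} and column 4 has {1, 6, 4, 5, 2}, leaving only 3.
Row 6, column 6: row 6 has {1, 4, 3, 5, 2} and column 6 has {1, 4, 3, 5, 2}, leaving only 6.
So row 6 reads: 2 5 1 3 4 6.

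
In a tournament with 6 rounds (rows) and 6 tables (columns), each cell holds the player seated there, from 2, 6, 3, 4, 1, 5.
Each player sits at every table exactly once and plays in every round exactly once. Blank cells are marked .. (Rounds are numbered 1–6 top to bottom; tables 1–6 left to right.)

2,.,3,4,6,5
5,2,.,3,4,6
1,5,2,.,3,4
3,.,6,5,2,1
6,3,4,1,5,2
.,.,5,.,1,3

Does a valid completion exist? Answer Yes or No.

Yes

No round or table among the givens repeats a symbol, and propagating forced cells runs into no contradiction.
One valid completion exists (for instance, 2 1 3 4 6 5 / 5 2 1 3 4 6 / 1 5 2 6 3 4 / 3 4 6 5 2 1 / 6 3 4 1 5 2 / 4 6 5 2 1 3).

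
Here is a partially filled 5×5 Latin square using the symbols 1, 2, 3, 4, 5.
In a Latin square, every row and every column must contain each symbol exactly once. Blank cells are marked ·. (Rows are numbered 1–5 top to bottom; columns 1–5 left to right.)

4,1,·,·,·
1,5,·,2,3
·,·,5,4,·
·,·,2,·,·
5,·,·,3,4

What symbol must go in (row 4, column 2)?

Row 1, column 3: row 1 has {1, 4} and column 3 has {2, 5}, leaving only 3.
Row 1, column 4: row 1 has {1, 3, 4} and column 4 has {2, 3, 4}, leaving only 5.
Row 1, column 5: row 1 has {1, 3, 4, 5} and column 5 has {3, 4}, leaving only 2.
Row 2, column 3: row 2 has {1, 2, 3, 5} and column 3 has {2, 3, 5}, leaving only 4.
Row 3, column 5: row 3 has {4, 5} and column 5 has {2, 3, 4}, leaving only 1.
Row 4, column 1: row 4 has {2} and column 1 has {1, 4, 5}, leaving only 3.
Row 4 already has {2, 3} and column 2 already has {1, 5}, so row 4, column 2 must be 4.

4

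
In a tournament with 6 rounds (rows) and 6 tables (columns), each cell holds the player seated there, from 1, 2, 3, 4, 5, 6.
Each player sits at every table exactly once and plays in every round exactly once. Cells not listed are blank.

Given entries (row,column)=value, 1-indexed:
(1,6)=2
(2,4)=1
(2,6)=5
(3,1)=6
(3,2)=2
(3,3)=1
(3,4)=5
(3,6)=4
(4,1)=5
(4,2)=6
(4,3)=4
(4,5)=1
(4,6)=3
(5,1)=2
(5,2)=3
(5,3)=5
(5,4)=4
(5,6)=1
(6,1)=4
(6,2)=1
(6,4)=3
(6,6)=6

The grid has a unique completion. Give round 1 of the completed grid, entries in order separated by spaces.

1 5 3 6 4 2

Round 1, table 4: round 1 has {2} and table 4 has {1, 3, 4, 5}, leaving only 6.
Round 1, table 3: round 1 has {2, 6} and table 3 has {1, 4, 5}, leaving only 3.
Round 1, table 1: round 1 has {2, 3, 6} and table 1 has {2, 4, 5, 6}, leaving only 1.
Round 2, table 1: round 2 has {1, 5} and table 1 has {1, 2, 4, 5, 6}, leaving only 3.
Round 2, table 2: round 2 has {1, 3, 5} and table 2 has {1, 2, 3, 6}, leaving only 4.
Round 1, table 2: round 1 has {1, 2, 3, 6} and table 2 has {1, 2, 3, 4, 6}, leaving only 5.
Round 1, table 5: round 1 has {1, 2, 3, 5, 6} and table 5 has {1}, leaving only 4.
So round 1 reads: 1 5 3 6 4 2.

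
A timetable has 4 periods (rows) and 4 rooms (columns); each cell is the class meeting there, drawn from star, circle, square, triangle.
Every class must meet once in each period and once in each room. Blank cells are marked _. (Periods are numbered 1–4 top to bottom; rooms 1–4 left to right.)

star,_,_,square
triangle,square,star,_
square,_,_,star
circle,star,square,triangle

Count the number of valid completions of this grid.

2

Period 1, room 2: eliminating its period and room leaves {circle, triangle}.
Period 1, room 3: eliminating its period and room leaves {circle, triangle}.
Period 2, room 4: eliminating its period and room leaves {circle}.
Period 3, room 2: eliminating its period and room leaves {circle, triangle}.
Period 3, room 3: eliminating its period and room leaves {circle, triangle}.
Enumerating the assignments across these blanks that avoid any period or room repeat gives 2 completions.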